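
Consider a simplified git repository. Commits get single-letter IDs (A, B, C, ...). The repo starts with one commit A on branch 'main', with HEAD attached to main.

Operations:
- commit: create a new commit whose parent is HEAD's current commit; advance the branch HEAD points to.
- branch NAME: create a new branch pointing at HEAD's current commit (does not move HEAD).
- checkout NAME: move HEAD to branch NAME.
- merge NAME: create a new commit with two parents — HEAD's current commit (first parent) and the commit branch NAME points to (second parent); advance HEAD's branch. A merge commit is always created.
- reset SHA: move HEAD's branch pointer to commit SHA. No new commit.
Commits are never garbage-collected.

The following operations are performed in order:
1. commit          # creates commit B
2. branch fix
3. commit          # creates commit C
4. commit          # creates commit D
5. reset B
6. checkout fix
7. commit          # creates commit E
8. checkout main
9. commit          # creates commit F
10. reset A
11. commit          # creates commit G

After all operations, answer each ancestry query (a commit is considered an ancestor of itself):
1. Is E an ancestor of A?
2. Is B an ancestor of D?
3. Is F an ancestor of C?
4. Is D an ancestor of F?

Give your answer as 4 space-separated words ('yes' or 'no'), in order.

After op 1 (commit): HEAD=main@B [main=B]
After op 2 (branch): HEAD=main@B [fix=B main=B]
After op 3 (commit): HEAD=main@C [fix=B main=C]
After op 4 (commit): HEAD=main@D [fix=B main=D]
After op 5 (reset): HEAD=main@B [fix=B main=B]
After op 6 (checkout): HEAD=fix@B [fix=B main=B]
After op 7 (commit): HEAD=fix@E [fix=E main=B]
After op 8 (checkout): HEAD=main@B [fix=E main=B]
After op 9 (commit): HEAD=main@F [fix=E main=F]
After op 10 (reset): HEAD=main@A [fix=E main=A]
After op 11 (commit): HEAD=main@G [fix=E main=G]
ancestors(A) = {A}; E in? no
ancestors(D) = {A,B,C,D}; B in? yes
ancestors(C) = {A,B,C}; F in? no
ancestors(F) = {A,B,F}; D in? no

Answer: no yes no no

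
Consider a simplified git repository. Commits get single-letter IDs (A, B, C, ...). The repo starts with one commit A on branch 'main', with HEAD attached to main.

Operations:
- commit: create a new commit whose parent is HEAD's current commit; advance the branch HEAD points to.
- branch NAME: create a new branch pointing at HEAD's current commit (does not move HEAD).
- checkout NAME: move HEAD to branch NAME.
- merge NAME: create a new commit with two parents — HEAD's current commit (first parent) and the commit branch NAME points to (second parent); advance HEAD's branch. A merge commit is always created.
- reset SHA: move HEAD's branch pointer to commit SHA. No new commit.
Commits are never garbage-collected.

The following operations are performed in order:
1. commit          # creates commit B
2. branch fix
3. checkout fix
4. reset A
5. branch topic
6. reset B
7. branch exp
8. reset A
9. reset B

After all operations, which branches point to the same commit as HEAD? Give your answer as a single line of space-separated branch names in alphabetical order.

Answer: exp fix main

Derivation:
After op 1 (commit): HEAD=main@B [main=B]
After op 2 (branch): HEAD=main@B [fix=B main=B]
After op 3 (checkout): HEAD=fix@B [fix=B main=B]
After op 4 (reset): HEAD=fix@A [fix=A main=B]
After op 5 (branch): HEAD=fix@A [fix=A main=B topic=A]
After op 6 (reset): HEAD=fix@B [fix=B main=B topic=A]
After op 7 (branch): HEAD=fix@B [exp=B fix=B main=B topic=A]
After op 8 (reset): HEAD=fix@A [exp=B fix=A main=B topic=A]
After op 9 (reset): HEAD=fix@B [exp=B fix=B main=B topic=A]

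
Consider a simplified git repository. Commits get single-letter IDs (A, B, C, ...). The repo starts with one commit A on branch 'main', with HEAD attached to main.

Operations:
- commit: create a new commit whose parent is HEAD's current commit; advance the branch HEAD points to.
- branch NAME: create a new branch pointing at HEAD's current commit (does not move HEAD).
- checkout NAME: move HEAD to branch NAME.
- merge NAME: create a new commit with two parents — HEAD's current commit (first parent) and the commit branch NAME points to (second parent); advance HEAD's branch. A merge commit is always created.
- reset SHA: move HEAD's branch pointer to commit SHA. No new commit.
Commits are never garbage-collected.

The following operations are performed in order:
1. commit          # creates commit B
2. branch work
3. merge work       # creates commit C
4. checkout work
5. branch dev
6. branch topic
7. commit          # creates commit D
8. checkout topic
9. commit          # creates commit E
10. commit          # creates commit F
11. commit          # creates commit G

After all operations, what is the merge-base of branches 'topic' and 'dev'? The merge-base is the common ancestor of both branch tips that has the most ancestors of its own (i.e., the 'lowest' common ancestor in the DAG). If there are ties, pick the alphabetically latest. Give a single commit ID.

Answer: B

Derivation:
After op 1 (commit): HEAD=main@B [main=B]
After op 2 (branch): HEAD=main@B [main=B work=B]
After op 3 (merge): HEAD=main@C [main=C work=B]
After op 4 (checkout): HEAD=work@B [main=C work=B]
After op 5 (branch): HEAD=work@B [dev=B main=C work=B]
After op 6 (branch): HEAD=work@B [dev=B main=C topic=B work=B]
After op 7 (commit): HEAD=work@D [dev=B main=C topic=B work=D]
After op 8 (checkout): HEAD=topic@B [dev=B main=C topic=B work=D]
After op 9 (commit): HEAD=topic@E [dev=B main=C topic=E work=D]
After op 10 (commit): HEAD=topic@F [dev=B main=C topic=F work=D]
After op 11 (commit): HEAD=topic@G [dev=B main=C topic=G work=D]
ancestors(topic=G): ['A', 'B', 'E', 'F', 'G']
ancestors(dev=B): ['A', 'B']
common: ['A', 'B']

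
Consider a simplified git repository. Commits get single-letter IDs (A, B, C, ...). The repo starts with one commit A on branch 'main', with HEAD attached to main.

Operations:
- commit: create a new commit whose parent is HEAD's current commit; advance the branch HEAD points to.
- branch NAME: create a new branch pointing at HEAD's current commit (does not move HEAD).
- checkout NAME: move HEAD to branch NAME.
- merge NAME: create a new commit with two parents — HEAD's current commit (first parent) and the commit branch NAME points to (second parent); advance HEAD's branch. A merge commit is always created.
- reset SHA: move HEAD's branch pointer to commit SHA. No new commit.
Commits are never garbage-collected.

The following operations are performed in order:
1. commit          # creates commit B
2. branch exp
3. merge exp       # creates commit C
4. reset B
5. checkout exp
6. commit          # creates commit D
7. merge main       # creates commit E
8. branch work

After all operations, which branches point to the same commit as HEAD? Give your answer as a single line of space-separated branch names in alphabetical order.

Answer: exp work

Derivation:
After op 1 (commit): HEAD=main@B [main=B]
After op 2 (branch): HEAD=main@B [exp=B main=B]
After op 3 (merge): HEAD=main@C [exp=B main=C]
After op 4 (reset): HEAD=main@B [exp=B main=B]
After op 5 (checkout): HEAD=exp@B [exp=B main=B]
After op 6 (commit): HEAD=exp@D [exp=D main=B]
After op 7 (merge): HEAD=exp@E [exp=E main=B]
After op 8 (branch): HEAD=exp@E [exp=E main=B work=E]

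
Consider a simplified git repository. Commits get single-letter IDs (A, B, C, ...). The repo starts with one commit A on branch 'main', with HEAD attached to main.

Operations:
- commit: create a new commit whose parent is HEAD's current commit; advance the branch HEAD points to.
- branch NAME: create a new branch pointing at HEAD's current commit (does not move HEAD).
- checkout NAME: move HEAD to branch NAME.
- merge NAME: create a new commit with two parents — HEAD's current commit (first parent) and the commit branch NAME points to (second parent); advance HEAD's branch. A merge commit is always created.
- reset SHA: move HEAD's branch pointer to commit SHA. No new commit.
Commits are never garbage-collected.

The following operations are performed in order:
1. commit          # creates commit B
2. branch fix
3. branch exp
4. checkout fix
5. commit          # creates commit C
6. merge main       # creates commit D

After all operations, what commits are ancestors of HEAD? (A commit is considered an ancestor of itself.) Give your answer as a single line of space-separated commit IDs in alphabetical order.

After op 1 (commit): HEAD=main@B [main=B]
After op 2 (branch): HEAD=main@B [fix=B main=B]
After op 3 (branch): HEAD=main@B [exp=B fix=B main=B]
After op 4 (checkout): HEAD=fix@B [exp=B fix=B main=B]
After op 5 (commit): HEAD=fix@C [exp=B fix=C main=B]
After op 6 (merge): HEAD=fix@D [exp=B fix=D main=B]

Answer: A B C D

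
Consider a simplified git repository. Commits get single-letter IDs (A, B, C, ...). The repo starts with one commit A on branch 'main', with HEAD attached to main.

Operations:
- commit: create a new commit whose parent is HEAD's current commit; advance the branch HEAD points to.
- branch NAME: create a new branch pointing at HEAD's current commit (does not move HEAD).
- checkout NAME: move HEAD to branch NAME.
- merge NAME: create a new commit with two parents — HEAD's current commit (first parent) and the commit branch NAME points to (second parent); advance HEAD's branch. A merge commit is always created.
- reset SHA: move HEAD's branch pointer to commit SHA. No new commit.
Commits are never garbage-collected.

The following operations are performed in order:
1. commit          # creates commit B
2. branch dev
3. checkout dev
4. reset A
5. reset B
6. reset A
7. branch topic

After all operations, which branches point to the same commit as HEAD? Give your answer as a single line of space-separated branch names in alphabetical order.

After op 1 (commit): HEAD=main@B [main=B]
After op 2 (branch): HEAD=main@B [dev=B main=B]
After op 3 (checkout): HEAD=dev@B [dev=B main=B]
After op 4 (reset): HEAD=dev@A [dev=A main=B]
After op 5 (reset): HEAD=dev@B [dev=B main=B]
After op 6 (reset): HEAD=dev@A [dev=A main=B]
After op 7 (branch): HEAD=dev@A [dev=A main=B topic=A]

Answer: dev topic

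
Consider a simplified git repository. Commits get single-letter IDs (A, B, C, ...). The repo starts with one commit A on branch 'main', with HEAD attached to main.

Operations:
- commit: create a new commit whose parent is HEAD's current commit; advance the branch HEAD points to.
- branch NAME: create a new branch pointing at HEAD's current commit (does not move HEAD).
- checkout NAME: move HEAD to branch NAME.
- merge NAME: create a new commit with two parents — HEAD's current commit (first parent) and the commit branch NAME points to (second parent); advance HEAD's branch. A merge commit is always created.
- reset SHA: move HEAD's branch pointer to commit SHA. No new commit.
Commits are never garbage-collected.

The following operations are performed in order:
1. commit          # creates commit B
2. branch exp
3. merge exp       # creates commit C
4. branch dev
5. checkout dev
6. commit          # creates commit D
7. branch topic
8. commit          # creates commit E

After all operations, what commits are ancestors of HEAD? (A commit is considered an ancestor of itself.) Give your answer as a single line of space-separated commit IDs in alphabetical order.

Answer: A B C D E

Derivation:
After op 1 (commit): HEAD=main@B [main=B]
After op 2 (branch): HEAD=main@B [exp=B main=B]
After op 3 (merge): HEAD=main@C [exp=B main=C]
After op 4 (branch): HEAD=main@C [dev=C exp=B main=C]
After op 5 (checkout): HEAD=dev@C [dev=C exp=B main=C]
After op 6 (commit): HEAD=dev@D [dev=D exp=B main=C]
After op 7 (branch): HEAD=dev@D [dev=D exp=B main=C topic=D]
After op 8 (commit): HEAD=dev@E [dev=E exp=B main=C topic=D]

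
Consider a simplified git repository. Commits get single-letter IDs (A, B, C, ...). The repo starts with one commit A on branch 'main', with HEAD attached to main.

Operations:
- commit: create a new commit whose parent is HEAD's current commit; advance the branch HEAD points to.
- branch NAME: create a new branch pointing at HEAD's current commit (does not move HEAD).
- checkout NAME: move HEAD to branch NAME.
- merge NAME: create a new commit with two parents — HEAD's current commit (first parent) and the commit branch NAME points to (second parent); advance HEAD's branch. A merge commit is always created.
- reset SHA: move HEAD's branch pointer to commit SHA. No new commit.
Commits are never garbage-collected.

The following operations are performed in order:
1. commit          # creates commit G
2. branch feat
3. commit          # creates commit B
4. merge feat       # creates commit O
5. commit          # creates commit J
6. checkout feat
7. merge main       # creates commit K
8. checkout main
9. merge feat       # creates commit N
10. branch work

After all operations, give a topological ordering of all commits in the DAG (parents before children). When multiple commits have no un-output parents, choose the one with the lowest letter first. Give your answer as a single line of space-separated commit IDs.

Answer: A G B O J K N

Derivation:
After op 1 (commit): HEAD=main@G [main=G]
After op 2 (branch): HEAD=main@G [feat=G main=G]
After op 3 (commit): HEAD=main@B [feat=G main=B]
After op 4 (merge): HEAD=main@O [feat=G main=O]
After op 5 (commit): HEAD=main@J [feat=G main=J]
After op 6 (checkout): HEAD=feat@G [feat=G main=J]
After op 7 (merge): HEAD=feat@K [feat=K main=J]
After op 8 (checkout): HEAD=main@J [feat=K main=J]
After op 9 (merge): HEAD=main@N [feat=K main=N]
After op 10 (branch): HEAD=main@N [feat=K main=N work=N]
commit A: parents=[]
commit B: parents=['G']
commit G: parents=['A']
commit J: parents=['O']
commit K: parents=['G', 'J']
commit N: parents=['J', 'K']
commit O: parents=['B', 'G']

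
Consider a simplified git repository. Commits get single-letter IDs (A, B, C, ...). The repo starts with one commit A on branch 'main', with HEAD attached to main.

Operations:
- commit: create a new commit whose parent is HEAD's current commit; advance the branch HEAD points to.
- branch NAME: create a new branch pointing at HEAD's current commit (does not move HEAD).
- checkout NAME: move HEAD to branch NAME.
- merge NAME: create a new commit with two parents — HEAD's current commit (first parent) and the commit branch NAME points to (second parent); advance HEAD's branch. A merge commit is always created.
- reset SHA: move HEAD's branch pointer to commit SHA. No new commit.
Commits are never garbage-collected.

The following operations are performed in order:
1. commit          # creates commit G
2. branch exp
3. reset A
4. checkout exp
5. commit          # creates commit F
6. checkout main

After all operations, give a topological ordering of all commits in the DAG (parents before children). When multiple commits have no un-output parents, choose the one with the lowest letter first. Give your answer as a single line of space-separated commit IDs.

Answer: A G F

Derivation:
After op 1 (commit): HEAD=main@G [main=G]
After op 2 (branch): HEAD=main@G [exp=G main=G]
After op 3 (reset): HEAD=main@A [exp=G main=A]
After op 4 (checkout): HEAD=exp@G [exp=G main=A]
After op 5 (commit): HEAD=exp@F [exp=F main=A]
After op 6 (checkout): HEAD=main@A [exp=F main=A]
commit A: parents=[]
commit F: parents=['G']
commit G: parents=['A']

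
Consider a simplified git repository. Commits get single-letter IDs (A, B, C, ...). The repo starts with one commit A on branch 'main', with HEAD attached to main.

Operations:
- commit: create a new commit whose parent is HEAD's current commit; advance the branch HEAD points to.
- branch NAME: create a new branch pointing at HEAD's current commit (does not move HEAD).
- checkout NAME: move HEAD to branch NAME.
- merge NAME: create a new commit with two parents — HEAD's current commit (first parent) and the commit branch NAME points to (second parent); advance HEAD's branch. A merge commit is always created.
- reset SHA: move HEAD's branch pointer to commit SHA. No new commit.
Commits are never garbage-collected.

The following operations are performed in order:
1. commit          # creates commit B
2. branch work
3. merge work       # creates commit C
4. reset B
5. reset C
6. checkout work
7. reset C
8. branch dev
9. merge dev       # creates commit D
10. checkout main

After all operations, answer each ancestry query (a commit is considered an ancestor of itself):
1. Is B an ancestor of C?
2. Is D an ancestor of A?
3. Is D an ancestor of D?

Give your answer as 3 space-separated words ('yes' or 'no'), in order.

After op 1 (commit): HEAD=main@B [main=B]
After op 2 (branch): HEAD=main@B [main=B work=B]
After op 3 (merge): HEAD=main@C [main=C work=B]
After op 4 (reset): HEAD=main@B [main=B work=B]
After op 5 (reset): HEAD=main@C [main=C work=B]
After op 6 (checkout): HEAD=work@B [main=C work=B]
After op 7 (reset): HEAD=work@C [main=C work=C]
After op 8 (branch): HEAD=work@C [dev=C main=C work=C]
After op 9 (merge): HEAD=work@D [dev=C main=C work=D]
After op 10 (checkout): HEAD=main@C [dev=C main=C work=D]
ancestors(C) = {A,B,C}; B in? yes
ancestors(A) = {A}; D in? no
ancestors(D) = {A,B,C,D}; D in? yes

Answer: yes no yes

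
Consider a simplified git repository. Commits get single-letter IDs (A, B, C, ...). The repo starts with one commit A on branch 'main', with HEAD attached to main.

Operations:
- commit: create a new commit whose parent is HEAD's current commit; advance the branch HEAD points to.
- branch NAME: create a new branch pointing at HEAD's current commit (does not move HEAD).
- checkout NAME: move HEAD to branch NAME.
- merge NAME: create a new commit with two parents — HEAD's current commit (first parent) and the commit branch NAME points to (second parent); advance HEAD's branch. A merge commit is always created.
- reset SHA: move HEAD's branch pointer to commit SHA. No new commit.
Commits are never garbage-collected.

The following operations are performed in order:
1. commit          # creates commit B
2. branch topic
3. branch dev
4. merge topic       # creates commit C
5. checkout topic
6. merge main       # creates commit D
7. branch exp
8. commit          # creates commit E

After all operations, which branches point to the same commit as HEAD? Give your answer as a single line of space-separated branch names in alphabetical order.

After op 1 (commit): HEAD=main@B [main=B]
After op 2 (branch): HEAD=main@B [main=B topic=B]
After op 3 (branch): HEAD=main@B [dev=B main=B topic=B]
After op 4 (merge): HEAD=main@C [dev=B main=C topic=B]
After op 5 (checkout): HEAD=topic@B [dev=B main=C topic=B]
After op 6 (merge): HEAD=topic@D [dev=B main=C topic=D]
After op 7 (branch): HEAD=topic@D [dev=B exp=D main=C topic=D]
After op 8 (commit): HEAD=topic@E [dev=B exp=D main=C topic=E]

Answer: topic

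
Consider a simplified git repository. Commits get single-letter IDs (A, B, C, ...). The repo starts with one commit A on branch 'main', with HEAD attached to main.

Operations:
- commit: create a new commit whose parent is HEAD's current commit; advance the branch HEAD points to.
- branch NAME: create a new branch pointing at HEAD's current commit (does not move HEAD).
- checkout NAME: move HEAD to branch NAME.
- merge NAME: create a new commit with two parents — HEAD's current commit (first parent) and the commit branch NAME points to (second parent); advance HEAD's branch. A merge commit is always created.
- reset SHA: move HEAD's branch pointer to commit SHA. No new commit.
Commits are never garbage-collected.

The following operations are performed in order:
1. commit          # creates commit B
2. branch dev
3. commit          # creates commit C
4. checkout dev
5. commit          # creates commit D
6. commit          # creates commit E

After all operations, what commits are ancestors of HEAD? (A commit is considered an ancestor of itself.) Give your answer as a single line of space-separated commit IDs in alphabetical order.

After op 1 (commit): HEAD=main@B [main=B]
After op 2 (branch): HEAD=main@B [dev=B main=B]
After op 3 (commit): HEAD=main@C [dev=B main=C]
After op 4 (checkout): HEAD=dev@B [dev=B main=C]
After op 5 (commit): HEAD=dev@D [dev=D main=C]
After op 6 (commit): HEAD=dev@E [dev=E main=C]

Answer: A B D E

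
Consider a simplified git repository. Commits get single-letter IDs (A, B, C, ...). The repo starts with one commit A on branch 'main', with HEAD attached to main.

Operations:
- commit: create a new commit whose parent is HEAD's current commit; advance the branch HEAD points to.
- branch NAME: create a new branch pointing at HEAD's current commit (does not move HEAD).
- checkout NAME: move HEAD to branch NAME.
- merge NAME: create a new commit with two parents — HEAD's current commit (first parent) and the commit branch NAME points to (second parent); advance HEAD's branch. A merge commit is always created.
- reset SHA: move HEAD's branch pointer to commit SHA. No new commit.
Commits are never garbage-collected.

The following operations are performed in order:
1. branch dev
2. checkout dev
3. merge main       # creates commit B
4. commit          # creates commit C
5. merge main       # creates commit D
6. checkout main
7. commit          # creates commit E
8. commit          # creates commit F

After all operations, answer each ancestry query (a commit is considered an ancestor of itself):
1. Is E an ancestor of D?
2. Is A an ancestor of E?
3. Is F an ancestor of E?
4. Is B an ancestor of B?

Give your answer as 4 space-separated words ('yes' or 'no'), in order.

Answer: no yes no yes

Derivation:
After op 1 (branch): HEAD=main@A [dev=A main=A]
After op 2 (checkout): HEAD=dev@A [dev=A main=A]
After op 3 (merge): HEAD=dev@B [dev=B main=A]
After op 4 (commit): HEAD=dev@C [dev=C main=A]
After op 5 (merge): HEAD=dev@D [dev=D main=A]
After op 6 (checkout): HEAD=main@A [dev=D main=A]
After op 7 (commit): HEAD=main@E [dev=D main=E]
After op 8 (commit): HEAD=main@F [dev=D main=F]
ancestors(D) = {A,B,C,D}; E in? no
ancestors(E) = {A,E}; A in? yes
ancestors(E) = {A,E}; F in? no
ancestors(B) = {A,B}; B in? yes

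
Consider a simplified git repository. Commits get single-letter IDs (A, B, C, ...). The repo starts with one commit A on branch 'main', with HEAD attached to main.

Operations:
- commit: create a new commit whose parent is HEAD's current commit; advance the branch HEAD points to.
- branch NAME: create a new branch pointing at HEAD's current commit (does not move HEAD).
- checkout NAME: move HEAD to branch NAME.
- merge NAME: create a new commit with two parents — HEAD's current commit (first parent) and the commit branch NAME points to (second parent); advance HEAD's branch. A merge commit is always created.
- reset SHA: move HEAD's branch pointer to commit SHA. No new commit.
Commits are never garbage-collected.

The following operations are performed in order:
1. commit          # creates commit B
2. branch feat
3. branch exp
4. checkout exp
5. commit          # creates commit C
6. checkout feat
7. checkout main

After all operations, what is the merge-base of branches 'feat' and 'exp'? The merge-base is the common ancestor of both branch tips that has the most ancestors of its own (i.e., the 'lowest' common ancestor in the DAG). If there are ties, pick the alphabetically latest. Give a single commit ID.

Answer: B

Derivation:
After op 1 (commit): HEAD=main@B [main=B]
After op 2 (branch): HEAD=main@B [feat=B main=B]
After op 3 (branch): HEAD=main@B [exp=B feat=B main=B]
After op 4 (checkout): HEAD=exp@B [exp=B feat=B main=B]
After op 5 (commit): HEAD=exp@C [exp=C feat=B main=B]
After op 6 (checkout): HEAD=feat@B [exp=C feat=B main=B]
After op 7 (checkout): HEAD=main@B [exp=C feat=B main=B]
ancestors(feat=B): ['A', 'B']
ancestors(exp=C): ['A', 'B', 'C']
common: ['A', 'B']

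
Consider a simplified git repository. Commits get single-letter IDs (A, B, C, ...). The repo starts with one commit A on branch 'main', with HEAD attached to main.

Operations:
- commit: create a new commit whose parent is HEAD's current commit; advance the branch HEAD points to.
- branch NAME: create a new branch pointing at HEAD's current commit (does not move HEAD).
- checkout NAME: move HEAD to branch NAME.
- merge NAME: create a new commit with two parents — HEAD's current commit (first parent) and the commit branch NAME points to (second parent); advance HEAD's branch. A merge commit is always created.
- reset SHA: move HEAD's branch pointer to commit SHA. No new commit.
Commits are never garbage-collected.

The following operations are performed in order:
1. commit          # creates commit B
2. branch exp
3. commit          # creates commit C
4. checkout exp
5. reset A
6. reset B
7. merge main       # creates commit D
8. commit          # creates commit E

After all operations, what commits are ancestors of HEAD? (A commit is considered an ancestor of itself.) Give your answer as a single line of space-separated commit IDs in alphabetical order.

After op 1 (commit): HEAD=main@B [main=B]
After op 2 (branch): HEAD=main@B [exp=B main=B]
After op 3 (commit): HEAD=main@C [exp=B main=C]
After op 4 (checkout): HEAD=exp@B [exp=B main=C]
After op 5 (reset): HEAD=exp@A [exp=A main=C]
After op 6 (reset): HEAD=exp@B [exp=B main=C]
After op 7 (merge): HEAD=exp@D [exp=D main=C]
After op 8 (commit): HEAD=exp@E [exp=E main=C]

Answer: A B C D E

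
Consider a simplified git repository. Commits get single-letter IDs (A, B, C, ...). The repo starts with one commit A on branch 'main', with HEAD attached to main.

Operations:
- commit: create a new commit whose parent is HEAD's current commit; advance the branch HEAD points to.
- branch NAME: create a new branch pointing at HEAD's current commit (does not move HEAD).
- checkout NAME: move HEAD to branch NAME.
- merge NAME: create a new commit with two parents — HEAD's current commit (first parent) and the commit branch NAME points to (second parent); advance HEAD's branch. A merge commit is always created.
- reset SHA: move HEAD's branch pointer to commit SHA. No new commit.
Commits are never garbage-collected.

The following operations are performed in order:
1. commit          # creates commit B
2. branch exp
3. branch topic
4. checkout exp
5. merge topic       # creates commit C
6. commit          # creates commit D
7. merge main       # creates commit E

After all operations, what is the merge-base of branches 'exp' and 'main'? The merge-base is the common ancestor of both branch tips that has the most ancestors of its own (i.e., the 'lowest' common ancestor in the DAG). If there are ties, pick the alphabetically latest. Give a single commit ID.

Answer: B

Derivation:
After op 1 (commit): HEAD=main@B [main=B]
After op 2 (branch): HEAD=main@B [exp=B main=B]
After op 3 (branch): HEAD=main@B [exp=B main=B topic=B]
After op 4 (checkout): HEAD=exp@B [exp=B main=B topic=B]
After op 5 (merge): HEAD=exp@C [exp=C main=B topic=B]
After op 6 (commit): HEAD=exp@D [exp=D main=B topic=B]
After op 7 (merge): HEAD=exp@E [exp=E main=B topic=B]
ancestors(exp=E): ['A', 'B', 'C', 'D', 'E']
ancestors(main=B): ['A', 'B']
common: ['A', 'B']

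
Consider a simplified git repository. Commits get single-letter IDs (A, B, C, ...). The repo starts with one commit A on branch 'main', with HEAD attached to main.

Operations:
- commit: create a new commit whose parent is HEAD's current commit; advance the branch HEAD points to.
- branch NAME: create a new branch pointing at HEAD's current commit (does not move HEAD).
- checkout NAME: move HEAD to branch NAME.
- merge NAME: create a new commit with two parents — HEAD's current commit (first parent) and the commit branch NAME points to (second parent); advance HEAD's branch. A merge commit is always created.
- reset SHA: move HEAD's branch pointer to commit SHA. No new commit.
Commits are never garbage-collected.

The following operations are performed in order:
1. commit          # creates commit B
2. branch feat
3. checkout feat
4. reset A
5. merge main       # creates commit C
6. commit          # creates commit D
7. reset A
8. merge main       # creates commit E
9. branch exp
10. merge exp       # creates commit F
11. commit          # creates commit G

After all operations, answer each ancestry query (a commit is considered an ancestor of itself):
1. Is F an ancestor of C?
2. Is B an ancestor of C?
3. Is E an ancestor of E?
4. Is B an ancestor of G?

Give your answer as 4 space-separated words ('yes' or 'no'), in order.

Answer: no yes yes yes

Derivation:
After op 1 (commit): HEAD=main@B [main=B]
After op 2 (branch): HEAD=main@B [feat=B main=B]
After op 3 (checkout): HEAD=feat@B [feat=B main=B]
After op 4 (reset): HEAD=feat@A [feat=A main=B]
After op 5 (merge): HEAD=feat@C [feat=C main=B]
After op 6 (commit): HEAD=feat@D [feat=D main=B]
After op 7 (reset): HEAD=feat@A [feat=A main=B]
After op 8 (merge): HEAD=feat@E [feat=E main=B]
After op 9 (branch): HEAD=feat@E [exp=E feat=E main=B]
After op 10 (merge): HEAD=feat@F [exp=E feat=F main=B]
After op 11 (commit): HEAD=feat@G [exp=E feat=G main=B]
ancestors(C) = {A,B,C}; F in? no
ancestors(C) = {A,B,C}; B in? yes
ancestors(E) = {A,B,E}; E in? yes
ancestors(G) = {A,B,E,F,G}; B in? yes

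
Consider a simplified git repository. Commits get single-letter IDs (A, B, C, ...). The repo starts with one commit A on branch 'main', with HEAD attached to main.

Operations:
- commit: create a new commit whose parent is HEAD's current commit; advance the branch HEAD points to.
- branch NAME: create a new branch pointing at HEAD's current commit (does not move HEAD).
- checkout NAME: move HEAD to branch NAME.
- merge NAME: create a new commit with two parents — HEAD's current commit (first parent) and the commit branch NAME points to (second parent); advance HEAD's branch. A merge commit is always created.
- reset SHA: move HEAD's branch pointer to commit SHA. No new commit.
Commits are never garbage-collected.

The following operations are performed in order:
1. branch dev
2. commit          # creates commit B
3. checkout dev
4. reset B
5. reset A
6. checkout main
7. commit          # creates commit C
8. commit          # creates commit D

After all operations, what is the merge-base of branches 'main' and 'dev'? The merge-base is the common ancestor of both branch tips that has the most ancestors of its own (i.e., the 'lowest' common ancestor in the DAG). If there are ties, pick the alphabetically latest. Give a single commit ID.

Answer: A

Derivation:
After op 1 (branch): HEAD=main@A [dev=A main=A]
After op 2 (commit): HEAD=main@B [dev=A main=B]
After op 3 (checkout): HEAD=dev@A [dev=A main=B]
After op 4 (reset): HEAD=dev@B [dev=B main=B]
After op 5 (reset): HEAD=dev@A [dev=A main=B]
After op 6 (checkout): HEAD=main@B [dev=A main=B]
After op 7 (commit): HEAD=main@C [dev=A main=C]
After op 8 (commit): HEAD=main@D [dev=A main=D]
ancestors(main=D): ['A', 'B', 'C', 'D']
ancestors(dev=A): ['A']
common: ['A']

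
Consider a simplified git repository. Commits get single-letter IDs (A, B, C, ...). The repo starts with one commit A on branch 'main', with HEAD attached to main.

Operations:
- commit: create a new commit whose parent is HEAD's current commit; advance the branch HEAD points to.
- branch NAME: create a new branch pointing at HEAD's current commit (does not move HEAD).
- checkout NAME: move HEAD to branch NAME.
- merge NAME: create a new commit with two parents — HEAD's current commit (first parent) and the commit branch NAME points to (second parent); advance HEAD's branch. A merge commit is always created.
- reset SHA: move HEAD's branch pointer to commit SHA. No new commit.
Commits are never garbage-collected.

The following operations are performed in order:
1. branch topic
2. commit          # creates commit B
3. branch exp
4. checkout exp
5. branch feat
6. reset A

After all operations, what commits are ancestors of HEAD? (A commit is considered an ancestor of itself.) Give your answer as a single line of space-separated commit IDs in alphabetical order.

After op 1 (branch): HEAD=main@A [main=A topic=A]
After op 2 (commit): HEAD=main@B [main=B topic=A]
After op 3 (branch): HEAD=main@B [exp=B main=B topic=A]
After op 4 (checkout): HEAD=exp@B [exp=B main=B topic=A]
After op 5 (branch): HEAD=exp@B [exp=B feat=B main=B topic=A]
After op 6 (reset): HEAD=exp@A [exp=A feat=B main=B topic=A]

Answer: A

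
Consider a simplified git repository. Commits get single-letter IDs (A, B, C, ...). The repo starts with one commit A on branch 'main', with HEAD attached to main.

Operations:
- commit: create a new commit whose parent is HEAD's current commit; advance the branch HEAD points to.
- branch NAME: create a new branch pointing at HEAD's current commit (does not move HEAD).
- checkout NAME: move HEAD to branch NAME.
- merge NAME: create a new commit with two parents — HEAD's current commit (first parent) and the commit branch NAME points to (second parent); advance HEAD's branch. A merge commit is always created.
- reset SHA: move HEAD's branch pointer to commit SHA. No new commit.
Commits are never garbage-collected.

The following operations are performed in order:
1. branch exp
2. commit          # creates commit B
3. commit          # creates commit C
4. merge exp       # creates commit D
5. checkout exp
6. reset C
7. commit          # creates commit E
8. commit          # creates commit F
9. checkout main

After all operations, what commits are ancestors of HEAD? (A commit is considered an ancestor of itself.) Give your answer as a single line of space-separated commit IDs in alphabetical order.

Answer: A B C D

Derivation:
After op 1 (branch): HEAD=main@A [exp=A main=A]
After op 2 (commit): HEAD=main@B [exp=A main=B]
After op 3 (commit): HEAD=main@C [exp=A main=C]
After op 4 (merge): HEAD=main@D [exp=A main=D]
After op 5 (checkout): HEAD=exp@A [exp=A main=D]
After op 6 (reset): HEAD=exp@C [exp=C main=D]
After op 7 (commit): HEAD=exp@E [exp=E main=D]
After op 8 (commit): HEAD=exp@F [exp=F main=D]
After op 9 (checkout): HEAD=main@D [exp=F main=D]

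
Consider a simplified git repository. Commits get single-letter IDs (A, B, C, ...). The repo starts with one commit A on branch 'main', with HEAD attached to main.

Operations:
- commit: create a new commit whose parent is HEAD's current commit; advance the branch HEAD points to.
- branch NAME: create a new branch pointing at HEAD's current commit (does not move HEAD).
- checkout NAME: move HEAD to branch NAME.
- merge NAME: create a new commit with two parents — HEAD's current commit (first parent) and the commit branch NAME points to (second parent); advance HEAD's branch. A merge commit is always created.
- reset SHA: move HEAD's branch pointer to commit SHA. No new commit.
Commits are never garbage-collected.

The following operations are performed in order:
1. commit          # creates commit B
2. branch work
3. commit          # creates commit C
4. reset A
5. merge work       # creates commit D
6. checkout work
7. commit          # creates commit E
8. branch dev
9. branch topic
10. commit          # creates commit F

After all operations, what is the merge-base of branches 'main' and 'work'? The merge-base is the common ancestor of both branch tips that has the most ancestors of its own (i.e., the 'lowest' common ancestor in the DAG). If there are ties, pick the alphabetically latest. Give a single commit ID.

After op 1 (commit): HEAD=main@B [main=B]
After op 2 (branch): HEAD=main@B [main=B work=B]
After op 3 (commit): HEAD=main@C [main=C work=B]
After op 4 (reset): HEAD=main@A [main=A work=B]
After op 5 (merge): HEAD=main@D [main=D work=B]
After op 6 (checkout): HEAD=work@B [main=D work=B]
After op 7 (commit): HEAD=work@E [main=D work=E]
After op 8 (branch): HEAD=work@E [dev=E main=D work=E]
After op 9 (branch): HEAD=work@E [dev=E main=D topic=E work=E]
After op 10 (commit): HEAD=work@F [dev=E main=D topic=E work=F]
ancestors(main=D): ['A', 'B', 'D']
ancestors(work=F): ['A', 'B', 'E', 'F']
common: ['A', 'B']

Answer: B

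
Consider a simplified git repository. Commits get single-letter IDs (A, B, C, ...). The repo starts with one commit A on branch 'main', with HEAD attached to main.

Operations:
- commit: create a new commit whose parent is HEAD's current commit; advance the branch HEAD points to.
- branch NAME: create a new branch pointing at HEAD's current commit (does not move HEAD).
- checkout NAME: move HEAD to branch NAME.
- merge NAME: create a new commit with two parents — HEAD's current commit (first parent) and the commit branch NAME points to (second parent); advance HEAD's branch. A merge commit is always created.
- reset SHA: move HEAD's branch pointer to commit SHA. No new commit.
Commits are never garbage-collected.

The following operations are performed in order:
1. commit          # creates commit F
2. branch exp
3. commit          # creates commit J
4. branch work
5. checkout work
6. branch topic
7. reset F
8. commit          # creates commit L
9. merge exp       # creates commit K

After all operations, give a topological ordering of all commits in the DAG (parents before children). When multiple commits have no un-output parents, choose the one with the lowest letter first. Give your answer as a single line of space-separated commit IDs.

After op 1 (commit): HEAD=main@F [main=F]
After op 2 (branch): HEAD=main@F [exp=F main=F]
After op 3 (commit): HEAD=main@J [exp=F main=J]
After op 4 (branch): HEAD=main@J [exp=F main=J work=J]
After op 5 (checkout): HEAD=work@J [exp=F main=J work=J]
After op 6 (branch): HEAD=work@J [exp=F main=J topic=J work=J]
After op 7 (reset): HEAD=work@F [exp=F main=J topic=J work=F]
After op 8 (commit): HEAD=work@L [exp=F main=J topic=J work=L]
After op 9 (merge): HEAD=work@K [exp=F main=J topic=J work=K]
commit A: parents=[]
commit F: parents=['A']
commit J: parents=['F']
commit K: parents=['L', 'F']
commit L: parents=['F']

Answer: A F J L K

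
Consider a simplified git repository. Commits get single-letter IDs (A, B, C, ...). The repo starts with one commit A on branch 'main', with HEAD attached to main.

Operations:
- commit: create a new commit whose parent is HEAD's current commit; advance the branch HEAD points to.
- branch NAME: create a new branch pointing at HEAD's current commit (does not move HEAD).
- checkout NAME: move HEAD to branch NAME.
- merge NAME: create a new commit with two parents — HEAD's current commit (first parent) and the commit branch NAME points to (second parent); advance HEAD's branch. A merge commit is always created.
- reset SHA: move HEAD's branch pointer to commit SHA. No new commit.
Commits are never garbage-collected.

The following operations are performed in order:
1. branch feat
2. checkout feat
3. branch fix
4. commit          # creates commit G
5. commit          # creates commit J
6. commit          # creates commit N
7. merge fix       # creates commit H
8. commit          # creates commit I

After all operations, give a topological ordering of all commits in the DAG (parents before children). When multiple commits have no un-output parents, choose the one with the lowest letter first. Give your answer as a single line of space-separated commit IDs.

Answer: A G J N H I

Derivation:
After op 1 (branch): HEAD=main@A [feat=A main=A]
After op 2 (checkout): HEAD=feat@A [feat=A main=A]
After op 3 (branch): HEAD=feat@A [feat=A fix=A main=A]
After op 4 (commit): HEAD=feat@G [feat=G fix=A main=A]
After op 5 (commit): HEAD=feat@J [feat=J fix=A main=A]
After op 6 (commit): HEAD=feat@N [feat=N fix=A main=A]
After op 7 (merge): HEAD=feat@H [feat=H fix=A main=A]
After op 8 (commit): HEAD=feat@I [feat=I fix=A main=A]
commit A: parents=[]
commit G: parents=['A']
commit H: parents=['N', 'A']
commit I: parents=['H']
commit J: parents=['G']
commit N: parents=['J']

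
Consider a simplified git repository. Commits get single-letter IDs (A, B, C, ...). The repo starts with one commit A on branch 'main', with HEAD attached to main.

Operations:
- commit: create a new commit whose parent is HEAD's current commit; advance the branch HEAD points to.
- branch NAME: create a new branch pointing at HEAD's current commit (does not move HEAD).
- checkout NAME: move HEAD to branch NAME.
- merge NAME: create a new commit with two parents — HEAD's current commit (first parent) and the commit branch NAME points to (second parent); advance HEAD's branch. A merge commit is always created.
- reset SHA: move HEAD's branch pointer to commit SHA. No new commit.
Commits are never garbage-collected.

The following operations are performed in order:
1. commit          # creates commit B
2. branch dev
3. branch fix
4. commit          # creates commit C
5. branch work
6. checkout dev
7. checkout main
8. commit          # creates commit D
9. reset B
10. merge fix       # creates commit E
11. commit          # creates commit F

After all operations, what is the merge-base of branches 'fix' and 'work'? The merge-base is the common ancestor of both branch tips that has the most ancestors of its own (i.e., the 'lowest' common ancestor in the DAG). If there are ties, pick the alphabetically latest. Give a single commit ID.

After op 1 (commit): HEAD=main@B [main=B]
After op 2 (branch): HEAD=main@B [dev=B main=B]
After op 3 (branch): HEAD=main@B [dev=B fix=B main=B]
After op 4 (commit): HEAD=main@C [dev=B fix=B main=C]
After op 5 (branch): HEAD=main@C [dev=B fix=B main=C work=C]
After op 6 (checkout): HEAD=dev@B [dev=B fix=B main=C work=C]
After op 7 (checkout): HEAD=main@C [dev=B fix=B main=C work=C]
After op 8 (commit): HEAD=main@D [dev=B fix=B main=D work=C]
After op 9 (reset): HEAD=main@B [dev=B fix=B main=B work=C]
After op 10 (merge): HEAD=main@E [dev=B fix=B main=E work=C]
After op 11 (commit): HEAD=main@F [dev=B fix=B main=F work=C]
ancestors(fix=B): ['A', 'B']
ancestors(work=C): ['A', 'B', 'C']
common: ['A', 'B']

Answer: B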